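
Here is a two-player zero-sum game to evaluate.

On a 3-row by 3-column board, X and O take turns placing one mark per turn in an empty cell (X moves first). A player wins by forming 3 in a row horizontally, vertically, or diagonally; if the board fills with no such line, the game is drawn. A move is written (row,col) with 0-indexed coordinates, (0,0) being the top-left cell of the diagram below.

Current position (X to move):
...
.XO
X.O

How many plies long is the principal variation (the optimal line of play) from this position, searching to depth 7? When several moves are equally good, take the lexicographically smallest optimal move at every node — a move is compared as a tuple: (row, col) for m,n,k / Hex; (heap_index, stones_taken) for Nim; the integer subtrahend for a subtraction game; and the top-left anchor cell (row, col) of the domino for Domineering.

ply 1, X at .../.XO/X.O | (0,0)=-1→X../.XO/X.O; (0,1)=-1→.X./.XO/X.O; (0,2)=+1→..X/.XO/X.O*; (1,0)=-1→.../XXO/X.O; (2,1)=-1→.../.XO/XXO
ply 2: ..X/.XO/X.O is terminal -1 (O); from .../.XO/X.O depth 7

PV length from [.../.XO/X.O]: 1 ply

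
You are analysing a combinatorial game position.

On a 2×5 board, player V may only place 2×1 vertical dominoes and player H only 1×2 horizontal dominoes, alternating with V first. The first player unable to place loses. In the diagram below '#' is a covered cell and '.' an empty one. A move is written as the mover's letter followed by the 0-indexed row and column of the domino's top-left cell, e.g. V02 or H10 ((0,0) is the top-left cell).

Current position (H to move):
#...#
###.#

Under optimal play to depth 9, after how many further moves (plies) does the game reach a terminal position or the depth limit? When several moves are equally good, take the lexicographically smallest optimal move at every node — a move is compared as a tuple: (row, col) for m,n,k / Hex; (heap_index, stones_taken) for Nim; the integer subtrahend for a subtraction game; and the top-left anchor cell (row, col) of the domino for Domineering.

ply 1, H at #...#/###.# | H01=-1→###.#/###.#; H02=+1→#.###/###.#*
ply 2: #.###/###.# is terminal -1 (V); from #...#/###.# depth 9

PV length from [#...#/###.#]: 1 ply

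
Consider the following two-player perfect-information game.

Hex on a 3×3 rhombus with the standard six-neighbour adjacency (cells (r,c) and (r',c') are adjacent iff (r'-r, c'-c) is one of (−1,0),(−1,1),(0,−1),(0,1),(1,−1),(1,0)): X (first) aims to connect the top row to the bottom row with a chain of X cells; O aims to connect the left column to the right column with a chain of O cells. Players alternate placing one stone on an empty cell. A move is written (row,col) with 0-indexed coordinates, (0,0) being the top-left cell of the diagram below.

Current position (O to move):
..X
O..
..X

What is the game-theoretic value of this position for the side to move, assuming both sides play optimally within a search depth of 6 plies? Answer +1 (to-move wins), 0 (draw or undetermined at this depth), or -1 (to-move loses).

ply 1, O at ..X/O../..X | (0,0)=-1→O.X/O../..X*; (0,1)=-1→.OX/O../..X; (1,1)=-1→..X/OO./..X; (1,2)=-1→..X/O.O/..X; (2,0)=-1→..X/O../O.X; (2,1)=-1→..X/O../.OX
ply 2, X at O.X/O../..X | (0,1)=+1→OXX/O../..X*; (1,1)=+1→O.X/OX./..X; (1,2)=+1→O.X/O.X/..X; (2,0)=+1→O.X/O../X.X; (2,1)=+1→O.X/O../.XX
ply 3, O at OXX/O../..X | (1,1)=-1→OXX/OO./..X*; (1,2)=-1→OXX/O.O/..X; (2,0)=-1→OXX/O../O.X; (2,1)=-1→OXX/O../.OX
ply 4, X at OXX/OO./..X | (1,2)=+1→OXX/OOX/..X*; (2,0)=-1→OXX/OO./X.X; (2,1)=-1→OXX/OO./.XX
ply 5: OXX/OOX/..X is terminal -1 (O); from ..X/O../..X depth 6

value(..X/O../..X, O) = -1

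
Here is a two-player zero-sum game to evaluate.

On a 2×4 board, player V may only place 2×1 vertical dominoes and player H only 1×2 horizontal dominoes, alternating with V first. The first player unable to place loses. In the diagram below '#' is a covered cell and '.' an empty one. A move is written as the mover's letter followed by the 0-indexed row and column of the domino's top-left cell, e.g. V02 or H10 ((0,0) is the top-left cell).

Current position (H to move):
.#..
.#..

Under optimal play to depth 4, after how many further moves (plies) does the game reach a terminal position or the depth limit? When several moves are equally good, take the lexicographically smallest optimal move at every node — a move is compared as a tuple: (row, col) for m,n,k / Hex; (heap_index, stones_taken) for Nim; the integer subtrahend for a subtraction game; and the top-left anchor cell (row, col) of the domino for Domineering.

PV length from [.#../.#..]: 3 plies

p1 H@[.#../.#..]: H02[.###/.#..]+1* H12[.#../.###]+1
p2 V@[.###/.#..]: V00[####/##..]-1*
p3 H@[####/##..]: H12[####/####]+1*
p4 V@[####/####] terminal -1; root [.#../.#..] d4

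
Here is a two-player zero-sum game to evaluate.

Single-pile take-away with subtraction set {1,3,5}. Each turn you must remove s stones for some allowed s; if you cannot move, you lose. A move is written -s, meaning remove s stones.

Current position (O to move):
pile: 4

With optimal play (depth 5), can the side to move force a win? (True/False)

O winning at [4]: False

ply 1, O at 4 | -1=-1→3*; -3=-1→1
ply 2, X at 3 | -1=+1→2*; -3=+1→0
ply 3, O at 2 | -1=-1→1*
ply 4, X at 1 | -1=+1→0*
ply 5: 0 is terminal -1 (O); from 4 depth 5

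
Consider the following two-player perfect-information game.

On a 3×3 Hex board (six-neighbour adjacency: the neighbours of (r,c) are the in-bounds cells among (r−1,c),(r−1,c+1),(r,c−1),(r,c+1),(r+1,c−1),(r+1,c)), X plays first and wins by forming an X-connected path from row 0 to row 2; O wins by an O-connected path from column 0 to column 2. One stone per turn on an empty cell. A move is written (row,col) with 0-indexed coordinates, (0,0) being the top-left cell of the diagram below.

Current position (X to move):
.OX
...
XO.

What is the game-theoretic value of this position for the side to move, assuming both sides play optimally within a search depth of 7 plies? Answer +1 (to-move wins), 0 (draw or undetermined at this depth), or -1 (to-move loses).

[.OX/.../XO.] X move#1: (0,0):+1/XOX/.../XO.*, (1,0):+1/.OX/X../XO., (1,1):+1/.OX/.X./XO., (1,2):+1/.OX/..X/XO., (2,2):+1/.OX/.../XOX
[XOX/.../XO.] O move#2: (1,0):-1/XOX/O../XO.*, (1,1):-1/XOX/.O./XO., (1,2):-1/XOX/..O/XO., (2,2):-1/XOX/.../XOO
[XOX/O../XO.] X move#3: (1,1):+1/XOX/OX./XO.*, (1,2):+1/XOX/O.X/XO., (2,2):+1/XOX/O../XOX
[XOX/OX./XO.] end (terminal -1, O#4); searched .OX/.../XO. to 7

value(.OX/.../XO., X) = +1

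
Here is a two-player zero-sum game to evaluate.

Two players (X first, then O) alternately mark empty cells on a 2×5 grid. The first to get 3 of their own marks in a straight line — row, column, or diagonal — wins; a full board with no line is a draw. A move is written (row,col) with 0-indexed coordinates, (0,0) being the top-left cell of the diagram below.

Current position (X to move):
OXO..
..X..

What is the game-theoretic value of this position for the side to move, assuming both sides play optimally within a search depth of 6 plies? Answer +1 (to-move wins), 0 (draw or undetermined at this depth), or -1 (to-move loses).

value(OXO../..X.., X) = +1

ply 1, X at OXO../..X.. | (0,3)=+0→OXOX./..X..; (0,4)=+0→OXO.X/..X..; (1,0)=+0→OXO../X.X..; (1,1)=+1→OXO../.XX..*; (1,3)=+1→OXO../..XX.; (1,4)=+0→OXO../..X.X
ply 2, O at OXO../.XX.. | (0,3)=-1→OXOO./.XX..*; (0,4)=-1→OXO.O/.XX..; (1,0)=-1→OXO../OXX..; (1,3)=-1→OXO../.XXO.; (1,4)=-1→OXO../.XX.O
ply 3, X at OXOO./.XX.. | (0,4)=+1→OXOOX/.XX..*; (1,0)=+1→OXOO./XXX..; (1,3)=+1→OXOO./.XXX.; (1,4)=-1→OXOO./.XX.X
ply 4, O at OXOOX/.XX.. | (1,0)=-1→OXOOX/OXX..*; (1,3)=-1→OXOOX/.XXO.; (1,4)=-1→OXOOX/.XX.O
ply 5, X at OXOOX/OXX.. | (1,3)=+1→OXOOX/OXXX.*; (1,4)=+0→OXOOX/OXX.X
ply 6: OXOOX/OXXX. is terminal -1 (O); from OXO../..X.. depth 6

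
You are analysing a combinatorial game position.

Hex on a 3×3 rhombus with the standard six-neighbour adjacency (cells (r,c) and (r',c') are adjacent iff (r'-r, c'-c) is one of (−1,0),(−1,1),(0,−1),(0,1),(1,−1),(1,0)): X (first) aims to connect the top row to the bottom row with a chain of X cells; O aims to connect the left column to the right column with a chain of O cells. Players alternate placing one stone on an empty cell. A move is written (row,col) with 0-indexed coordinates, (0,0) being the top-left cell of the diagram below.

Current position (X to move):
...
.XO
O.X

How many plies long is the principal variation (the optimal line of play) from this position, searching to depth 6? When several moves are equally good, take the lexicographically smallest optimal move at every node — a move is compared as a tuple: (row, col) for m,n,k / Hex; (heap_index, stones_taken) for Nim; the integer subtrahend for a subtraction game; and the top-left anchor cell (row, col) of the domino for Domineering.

p1 X@[.../.XO/O.X]: (0,0)[X../.XO/O.X]-1 (0,1)[.X./.XO/O.X]-1 (0,2)[..X/.XO/O.X]-1 (1,0)[.../XXO/O.X]-1 (2,1)[.../.XO/OXX]+1*
p2 O@[.../.XO/OXX]: (0,0)[O../.XO/OXX]-1* (0,1)[.O./.XO/OXX]-1 (0,2)[..O/.XO/OXX]-1 (1,0)[.../OXO/OXX]-1
p3 X@[O../.XO/OXX]: (0,1)[OX./.XO/OXX]+1* (0,2)[O.X/.XO/OXX]+1 (1,0)[O../XXO/OXX]+1
p4 O@[OX./.XO/OXX] terminal -1; root [.../.XO/O.X] d6

PV length from [.../.XO/O.X]: 3 plies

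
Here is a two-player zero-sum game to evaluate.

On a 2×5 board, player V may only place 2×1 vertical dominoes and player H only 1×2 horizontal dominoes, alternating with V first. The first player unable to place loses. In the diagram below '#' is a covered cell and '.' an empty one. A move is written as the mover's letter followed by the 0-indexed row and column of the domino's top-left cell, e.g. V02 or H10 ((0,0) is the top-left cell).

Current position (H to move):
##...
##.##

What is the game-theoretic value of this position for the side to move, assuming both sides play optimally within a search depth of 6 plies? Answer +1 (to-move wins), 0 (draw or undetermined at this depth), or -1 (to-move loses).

ply 1, H at ##.../##.## | H02=+1→####./##.##*; H03=-1→##.##/##.##
ply 2: ####./##.## is terminal -1 (V); from ##.../##.## depth 6

value(##.../##.##, H) = +1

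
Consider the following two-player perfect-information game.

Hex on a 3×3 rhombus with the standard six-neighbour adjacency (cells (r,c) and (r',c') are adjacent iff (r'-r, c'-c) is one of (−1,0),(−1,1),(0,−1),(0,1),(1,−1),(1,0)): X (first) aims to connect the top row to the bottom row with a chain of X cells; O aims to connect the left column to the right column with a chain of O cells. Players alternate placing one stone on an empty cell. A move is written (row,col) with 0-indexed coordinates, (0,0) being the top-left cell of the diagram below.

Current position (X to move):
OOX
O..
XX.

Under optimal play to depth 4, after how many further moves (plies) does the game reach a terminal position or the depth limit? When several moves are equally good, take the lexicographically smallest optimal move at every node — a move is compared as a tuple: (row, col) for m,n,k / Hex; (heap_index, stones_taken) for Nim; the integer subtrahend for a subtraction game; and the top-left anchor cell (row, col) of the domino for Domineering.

PV length from [OOX/O../XX.]: 1 ply

[OOX/O../XX.] X move#1: (1,1):+1/OOX/OX./XX.*, (1,2):+1/OOX/O.X/XX., (2,2):+1/OOX/O../XXX
[OOX/OX./XX.] end (terminal -1, O#2); searched OOX/O../XX. to 4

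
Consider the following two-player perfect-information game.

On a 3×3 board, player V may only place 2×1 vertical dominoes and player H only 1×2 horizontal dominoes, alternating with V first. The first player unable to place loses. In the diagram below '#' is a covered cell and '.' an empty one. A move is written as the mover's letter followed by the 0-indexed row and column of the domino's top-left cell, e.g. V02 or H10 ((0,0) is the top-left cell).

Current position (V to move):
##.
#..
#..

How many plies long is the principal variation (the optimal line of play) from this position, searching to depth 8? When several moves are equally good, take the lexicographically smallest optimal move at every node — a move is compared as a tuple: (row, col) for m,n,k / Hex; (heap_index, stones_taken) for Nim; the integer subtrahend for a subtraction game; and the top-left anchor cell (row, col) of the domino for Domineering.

p1 V@[##./#../#..]: V02[###/#.#/#..]-1 V11[##./##./##.]+1* V12[##./#.#/#.#]+1
p2 H@[##./##./##.] terminal -1; root [##./#../#..] d8

PV length from [##./#../#..]: 1 ply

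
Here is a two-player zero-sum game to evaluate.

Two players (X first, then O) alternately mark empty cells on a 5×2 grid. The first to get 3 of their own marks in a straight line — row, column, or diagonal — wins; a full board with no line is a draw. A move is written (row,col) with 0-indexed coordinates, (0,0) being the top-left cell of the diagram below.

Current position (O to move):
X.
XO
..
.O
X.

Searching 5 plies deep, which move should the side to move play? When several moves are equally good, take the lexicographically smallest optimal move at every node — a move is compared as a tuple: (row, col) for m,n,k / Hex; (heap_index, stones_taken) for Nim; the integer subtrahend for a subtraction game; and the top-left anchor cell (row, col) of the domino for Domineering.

O's best at [X./XO/../.O/X.]: (2,1)

p1 O@[X./XO/../.O/X.]: (0,1)[XO/XO/../.O/X.]-1 (2,0)[X./XO/O./.O/X.]+0 (2,1)[X./XO/.O/.O/X.]+1* (3,0)[X./XO/../OO/X.]-1 (4,1)[X./XO/../.O/XO]-1
p2 X@[X./XO/.O/.O/X.] terminal -1; root [X./XO/../.O/X.] d5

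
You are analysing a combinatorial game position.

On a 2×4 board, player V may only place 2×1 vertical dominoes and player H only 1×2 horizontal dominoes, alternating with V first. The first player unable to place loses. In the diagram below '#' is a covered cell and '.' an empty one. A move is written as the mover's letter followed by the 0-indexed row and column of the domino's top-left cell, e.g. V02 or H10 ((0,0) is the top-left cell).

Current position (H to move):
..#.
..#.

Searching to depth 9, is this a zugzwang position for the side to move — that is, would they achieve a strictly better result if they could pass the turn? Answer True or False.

p1 H@[..#./..#.]: H00[###./..#.]+1* H10[..#./###.]+1
p2 V@[###./..#.]: V03[####/..##]-1*
p3 H@[####/..##]: H10[####/####]+1*
p4 V@[####/####] terminal -1; root [..#./..#.] d9
if H skipped the turn, V would face:
~ p1 V@[..#./..#.]: V00[#.#./#.#.]+1* V01[.##./.##.]+1 V03[..##/..##]-1
~ p2 H@[#.#./#.#.] terminal -1; root [..#./..#.] d9
compare (H): move=+1 vs pass=-1

zugzwang(..#./..#., H) = False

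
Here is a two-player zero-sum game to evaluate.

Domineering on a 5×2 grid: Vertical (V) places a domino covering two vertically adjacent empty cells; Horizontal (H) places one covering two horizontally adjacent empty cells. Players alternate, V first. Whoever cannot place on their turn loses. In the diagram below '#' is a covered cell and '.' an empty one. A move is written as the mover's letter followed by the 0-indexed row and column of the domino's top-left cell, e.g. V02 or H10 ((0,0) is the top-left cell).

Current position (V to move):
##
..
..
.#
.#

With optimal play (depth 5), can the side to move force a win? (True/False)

p1 V@[##/../../.#/.#]: V10[##/#./#./.#/.#]+1* V11[##/.#/.#/.#/.#]+1 V20[##/../#./##/.#]-1 V30[##/../../##/##]-1
p2 H@[##/#./#./.#/.#] terminal -1; root [##/../../.#/.#] d5

V winning at [##/../../.#/.#]: True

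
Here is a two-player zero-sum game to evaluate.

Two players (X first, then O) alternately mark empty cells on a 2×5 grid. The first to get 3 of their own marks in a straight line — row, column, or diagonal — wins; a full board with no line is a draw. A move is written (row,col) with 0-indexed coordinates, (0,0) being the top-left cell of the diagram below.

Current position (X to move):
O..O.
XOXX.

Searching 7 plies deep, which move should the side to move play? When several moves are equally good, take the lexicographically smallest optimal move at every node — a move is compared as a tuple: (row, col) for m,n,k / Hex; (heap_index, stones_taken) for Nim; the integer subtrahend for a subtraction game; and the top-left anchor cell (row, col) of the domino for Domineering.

X's best at [O..O./XOXX.]: (1,4)

[O..O./XOXX.] X move#1: (0,1):+0/OX.O./XOXX., (0,2):+0/O.XO./XOXX., (0,4):+0/O..OX/XOXX., (1,4):+1/O..O./XOXXX*
[O..O./XOXXX] end (terminal -1, O#2); searched O..O./XOXX. to 7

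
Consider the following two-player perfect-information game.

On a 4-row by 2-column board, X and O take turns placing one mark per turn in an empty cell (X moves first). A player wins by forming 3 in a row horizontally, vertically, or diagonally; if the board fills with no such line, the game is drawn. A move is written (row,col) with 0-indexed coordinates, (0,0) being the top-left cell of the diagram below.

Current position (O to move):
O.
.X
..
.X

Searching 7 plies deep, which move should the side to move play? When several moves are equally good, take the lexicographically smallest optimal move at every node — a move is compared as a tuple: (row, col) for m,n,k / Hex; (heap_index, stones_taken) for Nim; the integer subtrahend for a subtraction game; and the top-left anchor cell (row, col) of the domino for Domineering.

p1 O@[O./.X/../.X]: (0,1)[OO/.X/../.X]-1 (1,0)[O./OX/../.X]-1 (2,0)[O./.X/O./.X]-1 (2,1)[O./.X/.O/.X]+0* (3,0)[O./.X/../OX]-1
p2 X@[O./.X/.O/.X]: (0,1)[OX/.X/.O/.X]+0* (1,0)[O./XX/.O/.X]+0 (2,0)[O./.X/XO/.X]+0 (3,0)[O./.X/.O/XX]+0
p3 O@[OX/.X/.O/.X]: (1,0)[OX/OX/.O/.X]+0* (2,0)[OX/.X/OO/.X]+0 (3,0)[OX/.X/.O/OX]+0
p4 X@[OX/OX/.O/.X]: (2,0)[OX/OX/XO/.X]+0* (3,0)[OX/OX/.O/XX]-1
p5 O@[OX/OX/XO/.X]: (3,0)[OX/OX/XO/OX]+0*
p6 X@[OX/OX/XO/OX] terminal +0; root [O./.X/../.X] d7

O's best at [O./.X/../.X]: (2,1)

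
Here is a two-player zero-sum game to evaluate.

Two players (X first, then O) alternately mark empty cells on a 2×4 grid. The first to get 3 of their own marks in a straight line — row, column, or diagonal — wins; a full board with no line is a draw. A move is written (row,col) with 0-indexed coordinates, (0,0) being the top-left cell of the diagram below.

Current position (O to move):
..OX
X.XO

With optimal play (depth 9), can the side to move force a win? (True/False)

p1 O@[..OX/X.XO]: (0,0)[O.OX/X.XO]-1 (0,1)[.OOX/X.XO]-1 (1,1)[..OX/XOXO]+0*
p2 X@[..OX/XOXO]: (0,0)[X.OX/XOXO]+0* (0,1)[.XOX/XOXO]+0
p3 O@[X.OX/XOXO]: (0,1)[XOOX/XOXO]+0*
p4 X@[XOOX/XOXO] terminal +0; root [..OX/X.XO] d9

O winning at [..OX/X.XO]: False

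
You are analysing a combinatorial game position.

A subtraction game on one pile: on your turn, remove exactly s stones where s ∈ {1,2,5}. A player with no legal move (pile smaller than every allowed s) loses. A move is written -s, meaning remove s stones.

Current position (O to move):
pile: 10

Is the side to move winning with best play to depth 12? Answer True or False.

O winning at [10]: True

[10] O move#1: -1:+1/9*, -2:-1/8, -5:-1/5
[9] X move#2: -1:-1/8*, -2:-1/7, -5:-1/4
[8] O move#3: -1:-1/7, -2:+1/6*, -5:+1/3
[6] X move#4: -1:-1/5*, -2:-1/4, -5:-1/1
[5] O move#5: -1:-1/4, -2:+1/3*, -5:+1/0
[3] X move#6: -1:-1/2*, -2:-1/1
[2] O move#7: -1:-1/1, -2:+1/0*
[0] end (terminal -1, X#8); searched 10 to 12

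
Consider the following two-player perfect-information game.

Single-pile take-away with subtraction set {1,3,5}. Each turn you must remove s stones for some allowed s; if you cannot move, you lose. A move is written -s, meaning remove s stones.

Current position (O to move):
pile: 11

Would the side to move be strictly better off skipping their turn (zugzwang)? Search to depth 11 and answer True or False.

zugzwang(11, O) = False

p1 O@[11]: -1[10]+1* -3[8]+1 -5[6]+1
p2 X@[10]: -1[9]-1* -3[7]-1 -5[5]-1
p3 O@[9]: -1[8]+1* -3[6]+1 -5[4]+1
p4 X@[8]: -1[7]-1* -3[5]-1 -5[3]-1
p5 O@[7]: -1[6]+1* -3[4]+1 -5[2]+1
p6 X@[6]: -1[5]-1* -3[3]-1 -5[1]-1
p7 O@[5]: -1[4]+1* -3[2]+1 -5[0]+1
p8 X@[4]: -1[3]-1* -3[1]-1
p9 O@[3]: -1[2]+1* -3[0]+1
p10 X@[2]: -1[1]-1*
p11 O@[1]: -1[0]+1*
p12 X@[0] terminal -1; root [11] d11
suppose O passes — search the same position with X to move:
pass> p1 X@[11]: -1[10]+1* -3[8]+1 -5[6]+1
pass> p2 O@[10]: -1[9]-1* -3[7]-1 -5[5]-1
pass> p3 X@[9]: -1[8]+1* -3[6]+1 -5[4]+1
pass> p4 O@[8]: -1[7]-1* -3[5]-1 -5[3]-1
pass> p5 X@[7]: -1[6]+1* -3[4]+1 -5[2]+1
pass> p6 O@[6]: -1[5]-1* -3[3]-1 -5[1]-1
pass> p7 X@[5]: -1[4]+1* -3[2]+1 -5[0]+1
pass> p8 O@[4]: -1[3]-1* -3[1]-1
pass> p9 X@[3]: -1[2]+1* -3[0]+1
pass> p10 O@[2]: -1[1]-1*
pass> p11 X@[1]: -1[0]+1*
pass> p12 O@[0] terminal -1; root [11] d11
for O: play +1, pass -1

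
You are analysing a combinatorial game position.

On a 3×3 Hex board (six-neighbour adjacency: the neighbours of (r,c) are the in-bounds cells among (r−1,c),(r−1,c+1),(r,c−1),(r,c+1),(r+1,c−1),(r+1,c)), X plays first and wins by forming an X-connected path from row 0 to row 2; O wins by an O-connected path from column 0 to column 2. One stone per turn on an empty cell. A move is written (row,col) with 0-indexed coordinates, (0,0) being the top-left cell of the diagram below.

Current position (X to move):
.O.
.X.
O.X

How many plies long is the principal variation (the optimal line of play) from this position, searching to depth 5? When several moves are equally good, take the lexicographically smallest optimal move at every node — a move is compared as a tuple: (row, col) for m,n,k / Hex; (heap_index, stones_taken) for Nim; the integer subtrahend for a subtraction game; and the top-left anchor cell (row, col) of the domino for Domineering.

PV length from [.O./.X./O.X]: 5 plies

[.O./.X./O.X] X move#1: (0,0):+1/XO./.X./O.X*, (0,2):+1/.OX/.X./O.X, (1,0):+1/.O./XX./O.X, (1,2):-1/.O./.XX/O.X, (2,1):-1/.O./.X./OXX
[XO./.X./O.X] O move#2: (0,2):-1/XOO/.X./O.X*, (1,0):-1/XO./OX./O.X, (1,2):-1/XO./.XO/O.X, (2,1):-1/XO./.X./OOX
[XOO/.X./O.X] X move#3: (1,0):+1/XOO/XX./O.X*, (1,2):-1/XOO/.XX/O.X, (2,1):-1/XOO/.X./OXX
[XOO/XX./O.X] O move#4: (1,2):-1/XOO/XXO/O.X*, (2,1):-1/XOO/XX./OOX
[XOO/XXO/O.X] X move#5: (2,1):+1/XOO/XXO/OXX*
[XOO/XXO/OXX] end (terminal -1, O#6); searched .O./.X./O.X to 5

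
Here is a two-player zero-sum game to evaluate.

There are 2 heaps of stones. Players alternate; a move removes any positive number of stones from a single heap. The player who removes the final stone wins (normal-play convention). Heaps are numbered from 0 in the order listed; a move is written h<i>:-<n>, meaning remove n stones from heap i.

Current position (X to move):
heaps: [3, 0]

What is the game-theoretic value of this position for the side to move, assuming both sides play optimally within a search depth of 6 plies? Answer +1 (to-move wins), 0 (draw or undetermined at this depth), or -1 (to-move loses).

[(3,0)] X move#1: h0:-1:-1/(2,0), h0:-2:-1/(1,0), h0:-3:+1/(0,0)*
[(0,0)] end (terminal -1, O#2); searched (3,0) to 6

value((3,0), X) = +1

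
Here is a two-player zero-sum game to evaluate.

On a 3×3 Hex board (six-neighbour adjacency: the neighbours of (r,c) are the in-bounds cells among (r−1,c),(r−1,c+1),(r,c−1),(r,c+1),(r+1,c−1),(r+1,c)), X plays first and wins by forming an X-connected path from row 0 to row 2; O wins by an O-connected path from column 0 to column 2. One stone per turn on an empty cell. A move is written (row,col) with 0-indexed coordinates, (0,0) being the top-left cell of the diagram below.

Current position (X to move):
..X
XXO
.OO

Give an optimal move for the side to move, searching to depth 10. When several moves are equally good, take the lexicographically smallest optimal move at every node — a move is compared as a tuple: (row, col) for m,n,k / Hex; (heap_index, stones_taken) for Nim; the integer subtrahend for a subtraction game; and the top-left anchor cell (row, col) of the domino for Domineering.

X's best at [..X/XXO/.OO]: (2,0)

[..X/XXO/.OO] X move#1: (0,0):-1/X.X/XXO/.OO, (0,1):-1/.XX/XXO/.OO, (2,0):+1/..X/XXO/XOO*
[..X/XXO/XOO] end (terminal -1, O#2); searched ..X/XXO/.OO to 10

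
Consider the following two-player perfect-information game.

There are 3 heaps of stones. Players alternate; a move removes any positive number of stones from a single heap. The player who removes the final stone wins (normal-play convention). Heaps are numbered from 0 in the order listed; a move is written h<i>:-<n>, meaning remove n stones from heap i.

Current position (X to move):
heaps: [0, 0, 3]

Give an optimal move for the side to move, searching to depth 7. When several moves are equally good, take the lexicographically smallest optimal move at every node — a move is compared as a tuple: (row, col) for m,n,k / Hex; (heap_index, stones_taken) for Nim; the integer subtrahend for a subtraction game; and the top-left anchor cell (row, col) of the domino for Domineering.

[(0,0,3)] X move#1: h2:-1:-1/(0,0,2), h2:-2:-1/(0,0,1), h2:-3:+1/(0,0,0)*
[(0,0,0)] end (terminal -1, O#2); searched (0,0,3) to 7

X's best at [(0,0,3)]: h2:-3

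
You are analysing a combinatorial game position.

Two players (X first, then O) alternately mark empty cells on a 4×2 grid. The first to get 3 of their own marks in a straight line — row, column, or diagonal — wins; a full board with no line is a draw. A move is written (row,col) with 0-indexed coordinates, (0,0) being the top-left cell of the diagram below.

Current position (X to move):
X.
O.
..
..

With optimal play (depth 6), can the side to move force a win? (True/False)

ply 1, X at X./O./../.. | (0,1)=+0→XX/O./../..*; (1,1)=+0→X./OX/../..; (2,0)=+0→X./O./X./..; (2,1)=+0→X./O./.X/..; (3,0)=+0→X./O./../X.; (3,1)=+0→X./O./../.X
ply 2, O at XX/O./../.. | (1,1)=+0→XX/OO/../..*; (2,0)=+0→XX/O./O./..; (2,1)=+0→XX/O./.O/..; (3,0)=+0→XX/O./../O.; (3,1)=+0→XX/O./../.O
ply 3, X at XX/OO/../.. | (2,0)=+0→XX/OO/X./..*; (2,1)=+0→XX/OO/.X/..; (3,0)=+0→XX/OO/../X.; (3,1)=+0→XX/OO/../.X
ply 4, O at XX/OO/X./.. | (2,1)=+0→XX/OO/XO/..*; (3,0)=+0→XX/OO/X./O.; (3,1)=+0→XX/OO/X./.O
ply 5, X at XX/OO/XO/.. | (3,0)=-1→XX/OO/XO/X.; (3,1)=+0→XX/OO/XO/.X*
ply 6, O at XX/OO/XO/.X | (3,0)=+0→XX/OO/XO/OX*
ply 7: XX/OO/XO/OX is terminal +0 (X); from X./O./../.. depth 6

X winning at [X./O./../..]: False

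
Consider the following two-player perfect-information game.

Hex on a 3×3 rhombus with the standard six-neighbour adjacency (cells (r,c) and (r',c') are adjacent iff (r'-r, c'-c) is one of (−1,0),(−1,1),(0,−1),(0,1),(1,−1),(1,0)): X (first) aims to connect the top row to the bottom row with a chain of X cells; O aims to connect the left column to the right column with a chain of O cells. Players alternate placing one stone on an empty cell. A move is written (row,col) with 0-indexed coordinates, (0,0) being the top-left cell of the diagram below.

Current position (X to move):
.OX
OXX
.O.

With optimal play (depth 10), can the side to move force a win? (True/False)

[.OX/OXX/.O.] X move#1: (0,0):+1/XOX/OXX/.O.*, (2,0):+1/.OX/OXX/XO., (2,2):+1/.OX/OXX/.OX
[XOX/OXX/.O.] O move#2: (2,0):-1/XOX/OXX/OO.*, (2,2):-1/XOX/OXX/.OO
[XOX/OXX/OO.] X move#3: (2,2):+1/XOX/OXX/OOX*
[XOX/OXX/OOX] end (terminal -1, O#4); searched .OX/OXX/.O. to 10

X winning at [.OX/OXX/.O.]: True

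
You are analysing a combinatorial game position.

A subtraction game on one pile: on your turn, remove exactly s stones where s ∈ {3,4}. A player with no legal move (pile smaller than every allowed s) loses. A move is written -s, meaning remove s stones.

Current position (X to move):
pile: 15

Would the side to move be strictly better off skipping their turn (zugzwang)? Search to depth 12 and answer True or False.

p1 X@[15]: -3[12]-1* -4[11]-1
p2 O@[12]: -3[9]+1* -4[8]+1
p3 X@[9]: -3[6]-1* -4[5]-1
p4 O@[6]: -3[3]-1 -4[2]+1*
p5 X@[2] terminal -1; root [15] d12
if X skipped the turn, O would face:
~ p1 O@[15]: -3[12]-1* -4[11]-1
~ p2 X@[12]: -3[9]+1* -4[8]+1
~ p3 O@[9]: -3[6]-1* -4[5]-1
~ p4 X@[6]: -3[3]-1 -4[2]+1*
~ p5 O@[2] terminal -1; root [15] d12
compare (X): move=-1 vs pass=+1

zugzwang(15, X) = True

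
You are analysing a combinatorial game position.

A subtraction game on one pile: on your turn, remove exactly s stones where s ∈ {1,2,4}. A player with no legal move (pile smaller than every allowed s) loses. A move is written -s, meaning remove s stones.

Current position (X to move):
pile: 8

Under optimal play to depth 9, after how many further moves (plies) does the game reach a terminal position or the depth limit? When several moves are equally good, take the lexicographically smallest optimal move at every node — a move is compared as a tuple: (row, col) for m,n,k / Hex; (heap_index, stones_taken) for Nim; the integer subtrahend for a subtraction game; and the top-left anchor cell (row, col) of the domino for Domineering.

PV length from [8]: 5 plies

[8] X move#1: -1:-1/7, -2:+1/6*, -4:-1/4
[6] O move#2: -1:-1/5*, -2:-1/4, -4:-1/2
[5] X move#3: -1:-1/4, -2:+1/3*, -4:-1/1
[3] O move#4: -1:-1/2*, -2:-1/1
[2] X move#5: -1:-1/1, -2:+1/0*
[0] end (terminal -1, O#6); searched 8 to 9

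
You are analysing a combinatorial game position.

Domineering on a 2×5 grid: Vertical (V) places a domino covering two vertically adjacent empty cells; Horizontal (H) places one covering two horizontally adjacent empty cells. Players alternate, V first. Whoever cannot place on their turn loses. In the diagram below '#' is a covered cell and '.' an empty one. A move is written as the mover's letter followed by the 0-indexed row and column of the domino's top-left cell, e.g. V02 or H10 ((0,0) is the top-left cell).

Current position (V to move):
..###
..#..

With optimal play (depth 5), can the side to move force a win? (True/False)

V winning at [..###/..#..]: True

[..###/..#..] V move#1: V00:+1/#.###/#.#..*, V01:+1/.####/.##..
[#.###/#.#..] H move#2: H13:-1/#.###/#.###*
[#.###/#.###] V move#3: V01:+1/#####/#####*
[#####/#####] end (terminal -1, H#4); searched ..###/..#.. to 5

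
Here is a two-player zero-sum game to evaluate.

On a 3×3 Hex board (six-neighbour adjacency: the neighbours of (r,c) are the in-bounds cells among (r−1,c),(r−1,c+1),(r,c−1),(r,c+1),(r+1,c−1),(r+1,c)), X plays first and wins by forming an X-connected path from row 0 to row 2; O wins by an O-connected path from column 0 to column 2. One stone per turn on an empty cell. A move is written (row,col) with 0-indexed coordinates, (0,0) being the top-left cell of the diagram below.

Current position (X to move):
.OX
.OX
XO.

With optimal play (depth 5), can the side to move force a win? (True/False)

ply 1, X at .OX/.OX/XO. | (0,0)=+1→XOX/.OX/XO.*; (1,0)=+1→.OX/XOX/XO.; (2,2)=+1→.OX/.OX/XOX
ply 2, O at XOX/.OX/XO. | (1,0)=-1→XOX/OOX/XO.*; (2,2)=-1→XOX/.OX/XOO
ply 3, X at XOX/OOX/XO. | (2,2)=+1→XOX/OOX/XOX*
ply 4: XOX/OOX/XOX is terminal -1 (O); from .OX/.OX/XO. depth 5

X winning at [.OX/.OX/XO.]: True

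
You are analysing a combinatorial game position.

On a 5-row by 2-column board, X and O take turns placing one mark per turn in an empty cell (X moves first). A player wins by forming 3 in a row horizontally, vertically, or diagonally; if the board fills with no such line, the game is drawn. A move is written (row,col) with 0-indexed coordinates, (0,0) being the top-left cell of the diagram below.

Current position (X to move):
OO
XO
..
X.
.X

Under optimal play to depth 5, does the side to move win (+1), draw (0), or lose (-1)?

p1 X@[OO/XO/../X./.X]: (2,0)[OO/XO/X./X./.X]+1* (2,1)[OO/XO/.X/X./.X]+1 (3,1)[OO/XO/../XX/.X]-1 (4,0)[OO/XO/../X./XX]-1
p2 O@[OO/XO/X./X./.X] terminal -1; root [OO/XO/../X./.X] d5

value(OO/XO/../X./.X, X) = +1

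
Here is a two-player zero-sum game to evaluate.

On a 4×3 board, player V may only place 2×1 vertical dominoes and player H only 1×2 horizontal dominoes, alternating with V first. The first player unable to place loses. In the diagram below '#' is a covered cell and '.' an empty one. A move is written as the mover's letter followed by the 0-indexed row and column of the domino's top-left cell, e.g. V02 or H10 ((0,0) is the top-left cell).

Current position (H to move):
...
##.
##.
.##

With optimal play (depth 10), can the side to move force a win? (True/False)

p1 H@[.../##./##./.##]: H00[##./##./##./.##]-1* H01[.##/##./##./.##]-1
p2 V@[##./##./##./.##]: V02[###/###/##./.##]+1* V12[##./###/###/.##]+1
p3 H@[###/###/##./.##] terminal -1; root [.../##./##./.##] d10

H winning at [.../##./##./.##]: False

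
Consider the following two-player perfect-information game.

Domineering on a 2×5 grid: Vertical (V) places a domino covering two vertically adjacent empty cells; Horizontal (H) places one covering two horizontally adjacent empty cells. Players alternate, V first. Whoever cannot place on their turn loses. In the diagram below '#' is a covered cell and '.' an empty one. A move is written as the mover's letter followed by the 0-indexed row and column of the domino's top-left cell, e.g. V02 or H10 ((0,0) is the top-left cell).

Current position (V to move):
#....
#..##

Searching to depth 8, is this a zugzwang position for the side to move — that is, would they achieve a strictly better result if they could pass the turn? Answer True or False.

p1 V@[#..../#..##]: V01[##.../##.##]-1 V02[#.#../#.###]+1*
p2 H@[#.#../#.###]: H03[#.###/#.###]-1*
p3 V@[#.###/#.###]: V01[#####/#####]+1*
p4 H@[#####/#####] terminal -1; root [#..../#..##] d8
if V skipped the turn, H would face:
~ p1 H@[#..../#..##]: H01[###../#..##]+1* H02[#.##./#..##]-1 H03[#..##/#..##]-1 H11[#..../#####]+1
~ p2 V@[###../#..##] terminal -1; root [#..../#..##] d8
compare (V): move=+1 vs pass=-1

zugzwang(#..../#..##, V) = False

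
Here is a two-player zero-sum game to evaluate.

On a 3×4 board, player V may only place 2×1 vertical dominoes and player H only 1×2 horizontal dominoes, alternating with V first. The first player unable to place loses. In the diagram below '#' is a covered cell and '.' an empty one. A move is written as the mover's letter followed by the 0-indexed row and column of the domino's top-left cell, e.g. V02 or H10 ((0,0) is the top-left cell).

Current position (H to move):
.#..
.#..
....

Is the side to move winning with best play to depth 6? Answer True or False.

[.#../.#../....] H move#1: H02:-1/.###/.#../...., H12:+1/.#../.###/....*, H20:-1/.#../.#../##.., H21:-1/.#../.#../.##., H22:-1/.#../.#../..##
[.#../.###/....] V move#2: V00:-1/##../####/....*, V10:-1/.#../####/#...
[##../####/....] H move#3: H02:+1/####/####/....*, H20:+1/##../####/##.., H21:+1/##../####/.##., H22:+1/##../####/..##
[####/####/....] end (terminal -1, V#4); searched .#../.#../.... to 6

H winning at [.#../.#../....]: True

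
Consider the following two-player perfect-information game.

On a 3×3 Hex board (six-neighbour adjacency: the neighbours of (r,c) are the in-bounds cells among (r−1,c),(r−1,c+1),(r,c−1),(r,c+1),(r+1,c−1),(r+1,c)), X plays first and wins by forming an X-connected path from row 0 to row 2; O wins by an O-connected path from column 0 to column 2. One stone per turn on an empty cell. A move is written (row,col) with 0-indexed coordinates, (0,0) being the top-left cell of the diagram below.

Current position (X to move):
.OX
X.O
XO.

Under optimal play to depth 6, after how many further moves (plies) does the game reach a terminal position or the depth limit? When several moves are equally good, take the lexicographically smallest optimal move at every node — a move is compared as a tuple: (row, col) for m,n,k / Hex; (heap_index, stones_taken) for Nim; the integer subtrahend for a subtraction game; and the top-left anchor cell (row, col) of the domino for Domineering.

PV length from [.OX/X.O/XO.]: 1 ply

[.OX/X.O/XO.] X move#1: (0,0):+1/XOX/X.O/XO.*, (1,1):+1/.OX/XXO/XO., (2,2):+1/.OX/X.O/XOX
[XOX/X.O/XO.] end (terminal -1, O#2); searched .OX/X.O/XO. to 6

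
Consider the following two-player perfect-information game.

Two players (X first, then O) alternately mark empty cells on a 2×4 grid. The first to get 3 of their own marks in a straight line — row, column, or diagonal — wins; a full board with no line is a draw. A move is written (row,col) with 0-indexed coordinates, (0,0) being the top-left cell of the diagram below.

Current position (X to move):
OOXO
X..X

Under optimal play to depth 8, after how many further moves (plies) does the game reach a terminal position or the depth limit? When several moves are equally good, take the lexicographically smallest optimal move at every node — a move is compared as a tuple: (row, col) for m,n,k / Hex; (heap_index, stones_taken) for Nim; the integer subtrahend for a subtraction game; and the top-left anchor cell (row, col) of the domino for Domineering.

PV length from [OOXO/X..X]: 2 plies

p1 X@[OOXO/X..X]: (1,1)[OOXO/XX.X]+0* (1,2)[OOXO/X.XX]+0
p2 O@[OOXO/XX.X]: (1,2)[OOXO/XXOX]+0*
p3 X@[OOXO/XXOX] terminal +0; root [OOXO/X..X] d8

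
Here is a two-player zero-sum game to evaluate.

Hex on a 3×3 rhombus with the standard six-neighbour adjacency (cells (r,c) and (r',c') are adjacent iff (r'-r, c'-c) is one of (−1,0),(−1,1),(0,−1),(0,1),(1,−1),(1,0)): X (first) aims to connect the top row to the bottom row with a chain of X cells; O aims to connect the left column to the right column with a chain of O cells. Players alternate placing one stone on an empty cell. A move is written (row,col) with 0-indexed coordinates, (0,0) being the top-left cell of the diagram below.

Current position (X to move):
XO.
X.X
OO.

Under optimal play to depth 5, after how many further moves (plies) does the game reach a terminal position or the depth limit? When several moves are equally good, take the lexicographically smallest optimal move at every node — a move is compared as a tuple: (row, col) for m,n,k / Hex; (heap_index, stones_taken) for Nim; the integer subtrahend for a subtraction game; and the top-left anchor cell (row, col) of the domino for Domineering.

p1 X@[XO./X.X/OO.]: (0,2)[XOX/X.X/OO.]-1 (1,1)[XO./XXX/OO.]-1 (2,2)[XO./X.X/OOX]+1*
p2 O@[XO./X.X/OOX]: (0,2)[XOO/X.X/OOX]-1* (1,1)[XO./XOX/OOX]-1
p3 X@[XOO/X.X/OOX]: (1,1)[XOO/XXX/OOX]+1*
p4 O@[XOO/XXX/OOX] terminal -1; root [XO./X.X/OO.] d5

PV length from [XO./X.X/OO.]: 3 plies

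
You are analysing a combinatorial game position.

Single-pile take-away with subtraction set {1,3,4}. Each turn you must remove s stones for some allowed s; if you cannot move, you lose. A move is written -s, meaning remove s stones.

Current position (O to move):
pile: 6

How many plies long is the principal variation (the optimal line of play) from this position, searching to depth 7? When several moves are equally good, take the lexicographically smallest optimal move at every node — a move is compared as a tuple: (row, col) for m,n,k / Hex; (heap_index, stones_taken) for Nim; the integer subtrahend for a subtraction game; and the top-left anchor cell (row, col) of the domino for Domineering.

ply 1, O at 6 | -1=-1→5; -3=-1→3; -4=+1→2*
ply 2, X at 2 | -1=-1→1*
ply 3, O at 1 | -1=+1→0*
ply 4: 0 is terminal -1 (X); from 6 depth 7

PV length from [6]: 3 plies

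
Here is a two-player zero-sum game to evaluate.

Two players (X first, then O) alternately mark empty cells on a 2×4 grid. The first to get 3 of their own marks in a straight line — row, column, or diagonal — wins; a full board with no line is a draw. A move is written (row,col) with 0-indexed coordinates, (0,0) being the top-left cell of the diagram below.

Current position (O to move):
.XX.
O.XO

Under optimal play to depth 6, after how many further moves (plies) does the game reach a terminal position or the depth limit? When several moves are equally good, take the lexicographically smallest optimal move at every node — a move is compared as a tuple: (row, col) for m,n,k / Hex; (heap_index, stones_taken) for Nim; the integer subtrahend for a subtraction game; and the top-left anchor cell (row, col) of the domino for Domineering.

p1 O@[.XX./O.XO]: (0,0)[OXX./O.XO]-1* (0,3)[.XXO/O.XO]-1 (1,1)[.XX./OOXO]-1
p2 X@[OXX./O.XO]: (0,3)[OXXX/O.XO]+1* (1,1)[OXX./OXXO]+0
p3 O@[OXXX/O.XO] terminal -1; root [.XX./O.XO] d6

PV length from [.XX./O.XO]: 2 plies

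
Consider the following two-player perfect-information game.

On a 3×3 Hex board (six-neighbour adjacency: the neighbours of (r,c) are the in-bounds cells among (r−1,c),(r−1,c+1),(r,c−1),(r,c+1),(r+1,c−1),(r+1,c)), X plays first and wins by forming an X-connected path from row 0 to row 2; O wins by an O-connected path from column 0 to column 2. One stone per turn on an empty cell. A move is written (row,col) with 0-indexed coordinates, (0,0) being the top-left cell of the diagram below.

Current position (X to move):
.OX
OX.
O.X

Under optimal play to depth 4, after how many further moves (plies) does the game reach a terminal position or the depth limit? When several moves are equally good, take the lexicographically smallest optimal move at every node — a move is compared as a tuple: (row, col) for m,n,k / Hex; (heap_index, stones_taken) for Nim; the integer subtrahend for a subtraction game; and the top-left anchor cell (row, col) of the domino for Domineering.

p1 X@[.OX/OX./O.X]: (0,0)[XOX/OX./O.X]+1* (1,2)[.OX/OXX/O.X]+1 (2,1)[.OX/OX./OXX]+1
p2 O@[XOX/OX./O.X]: (1,2)[XOX/OXO/O.X]-1* (2,1)[XOX/OX./OOX]-1
p3 X@[XOX/OXO/O.X]: (2,1)[XOX/OXO/OXX]+1*
p4 O@[XOX/OXO/OXX] terminal -1; root [.OX/OX./O.X] d4

PV length from [.OX/OX./O.X]: 3 plies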